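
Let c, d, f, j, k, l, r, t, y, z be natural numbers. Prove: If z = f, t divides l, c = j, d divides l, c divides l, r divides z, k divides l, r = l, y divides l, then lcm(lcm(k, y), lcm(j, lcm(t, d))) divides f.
k divides l and y divides l, thus lcm(k, y) divides l. From c = j and c divides l, j divides l. t divides l and d divides l, therefore lcm(t, d) divides l. Because j divides l, lcm(j, lcm(t, d)) divides l. Since lcm(k, y) divides l, lcm(lcm(k, y), lcm(j, lcm(t, d))) divides l. Since r = l and r divides z, l divides z. From z = f, l divides f. lcm(lcm(k, y), lcm(j, lcm(t, d))) divides l, so lcm(lcm(k, y), lcm(j, lcm(t, d))) divides f.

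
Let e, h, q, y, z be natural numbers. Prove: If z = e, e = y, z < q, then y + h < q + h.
z = e and e = y, thus z = y. Since z < q, y < q. Then y + h < q + h.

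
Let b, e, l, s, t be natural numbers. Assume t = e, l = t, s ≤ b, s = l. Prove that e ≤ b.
Since s = l and l = t, s = t. Since t = e, s = e. s ≤ b, so e ≤ b.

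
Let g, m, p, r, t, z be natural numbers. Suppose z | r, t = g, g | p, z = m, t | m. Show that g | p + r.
Because z = m and z | r, m | r. Since t | m, t | r. Since t = g, g | r. g | p, so g | p + r.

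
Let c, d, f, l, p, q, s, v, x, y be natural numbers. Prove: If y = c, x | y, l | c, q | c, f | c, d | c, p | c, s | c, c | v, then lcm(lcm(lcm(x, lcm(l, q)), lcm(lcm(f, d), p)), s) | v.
y = c and x | y, so x | c. l | c and q | c, thus lcm(l, q) | c. x | c, so lcm(x, lcm(l, q)) | c. f | c and d | c, therefore lcm(f, d) | c. Since p | c, lcm(lcm(f, d), p) | c. Since lcm(x, lcm(l, q)) | c, lcm(lcm(x, lcm(l, q)), lcm(lcm(f, d), p)) | c. s | c, so lcm(lcm(lcm(x, lcm(l, q)), lcm(lcm(f, d), p)), s) | c. Because c | v, lcm(lcm(lcm(x, lcm(l, q)), lcm(lcm(f, d), p)), s) | v.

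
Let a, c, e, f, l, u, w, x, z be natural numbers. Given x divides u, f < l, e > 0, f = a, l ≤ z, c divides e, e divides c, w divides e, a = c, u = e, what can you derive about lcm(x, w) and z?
lcm(x, w) < z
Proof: u = e and x divides u, thus x divides e. Since w divides e, lcm(x, w) divides e. Since e > 0, lcm(x, w) ≤ e. From c divides e and e divides c, c = e. a = c, so a = e. Since f < l and l ≤ z, f < z. Since f = a, a < z. Since a = e, e < z. lcm(x, w) ≤ e, so lcm(x, w) < z.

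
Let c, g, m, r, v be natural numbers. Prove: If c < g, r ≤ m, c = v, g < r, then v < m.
Since c = v and c < g, v < g. g < r and r ≤ m, thus g < m. Since v < g, v < m.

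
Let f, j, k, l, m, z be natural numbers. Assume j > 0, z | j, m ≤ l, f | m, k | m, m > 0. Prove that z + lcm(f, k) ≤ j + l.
From z | j and j > 0, z ≤ j. f | m and k | m, so lcm(f, k) | m. Since m > 0, lcm(f, k) ≤ m. From m ≤ l, lcm(f, k) ≤ l. z ≤ j, so z + lcm(f, k) ≤ j + l.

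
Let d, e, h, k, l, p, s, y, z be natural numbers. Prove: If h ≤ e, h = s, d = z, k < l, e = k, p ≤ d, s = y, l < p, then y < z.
h = s and s = y, therefore h = y. Because e = k and h ≤ e, h ≤ k. h = y, so y ≤ k. k < l and l < p, so k < p. d = z and p ≤ d, thus p ≤ z. k < p, so k < z. y ≤ k, so y < z.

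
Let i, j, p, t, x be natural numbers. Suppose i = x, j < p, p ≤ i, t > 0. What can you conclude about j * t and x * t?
j * t < x * t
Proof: j < p and p ≤ i, therefore j < i. i = x, so j < x. Since t > 0, j * t < x * t.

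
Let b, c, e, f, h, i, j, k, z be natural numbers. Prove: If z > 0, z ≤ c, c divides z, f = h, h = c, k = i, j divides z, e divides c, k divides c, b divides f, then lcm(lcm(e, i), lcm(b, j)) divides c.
k = i and k divides c, so i divides c. Since e divides c, lcm(e, i) divides c. f = h and h = c, therefore f = c. From b divides f, b divides c. c divides z and z > 0, hence c ≤ z. Since z ≤ c, z = c. Because j divides z, j divides c. Because b divides c, lcm(b, j) divides c. lcm(e, i) divides c, so lcm(lcm(e, i), lcm(b, j)) divides c.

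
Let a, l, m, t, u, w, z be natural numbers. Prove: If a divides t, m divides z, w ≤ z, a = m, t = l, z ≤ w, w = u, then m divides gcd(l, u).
Because a = m and a divides t, m divides t. Since t = l, m divides l. Since z ≤ w and w ≤ z, z = w. w = u, so z = u. m divides z, so m divides u. m divides l, so m divides gcd(l, u).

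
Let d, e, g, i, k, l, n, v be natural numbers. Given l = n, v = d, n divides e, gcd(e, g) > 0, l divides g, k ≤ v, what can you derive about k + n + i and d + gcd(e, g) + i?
k + n + i ≤ d + gcd(e, g) + i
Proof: v = d and k ≤ v, hence k ≤ d. l = n and l divides g, therefore n divides g. Since n divides e, n divides gcd(e, g). Since gcd(e, g) > 0, n ≤ gcd(e, g). Then n + i ≤ gcd(e, g) + i. Since k ≤ d, k + n + i ≤ d + gcd(e, g) + i.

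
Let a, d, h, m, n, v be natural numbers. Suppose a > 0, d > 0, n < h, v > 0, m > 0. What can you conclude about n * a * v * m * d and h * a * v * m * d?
n * a * v * m * d < h * a * v * m * d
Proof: n < h and a > 0, thus n * a < h * a. Since v > 0, n * a * v < h * a * v. m > 0, so n * a * v * m < h * a * v * m. From d > 0, n * a * v * m * d < h * a * v * m * d.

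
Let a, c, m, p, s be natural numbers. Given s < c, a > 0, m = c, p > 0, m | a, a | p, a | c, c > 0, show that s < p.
a | c and c > 0, therefore a ≤ c. Since m = c and m | a, c | a. a > 0, so c ≤ a. a ≤ c, so a = c. a | p and p > 0, therefore a ≤ p. Since a = c, c ≤ p. s < c, so s < p.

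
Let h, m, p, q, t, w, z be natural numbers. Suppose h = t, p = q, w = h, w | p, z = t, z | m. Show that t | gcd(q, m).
w = h and w | p, therefore h | p. p = q, so h | q. From h = t, t | q. Because z = t and z | m, t | m. t | q, so t | gcd(q, m).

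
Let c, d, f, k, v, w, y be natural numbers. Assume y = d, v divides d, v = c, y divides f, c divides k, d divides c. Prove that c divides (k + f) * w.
Since v = c and v divides d, c divides d. From d divides c, d = c. y = d, so y = c. From y divides f, c divides f. Since c divides k, c divides k + f. Then c divides (k + f) * w.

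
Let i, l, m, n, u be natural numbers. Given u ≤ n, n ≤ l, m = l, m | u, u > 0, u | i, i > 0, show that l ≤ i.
u ≤ n and n ≤ l, hence u ≤ l. m = l and m | u, hence l | u. Since u > 0, l ≤ u. Since u ≤ l, u = l. u | i and i > 0, hence u ≤ i. Since u = l, l ≤ i.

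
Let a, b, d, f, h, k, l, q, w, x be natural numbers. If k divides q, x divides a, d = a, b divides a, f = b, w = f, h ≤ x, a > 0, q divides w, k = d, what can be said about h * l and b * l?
h * l ≤ b * l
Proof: Because k = d and d = a, k = a. Because k divides q, a divides q. w = f and f = b, therefore w = b. From q divides w, q divides b. Since a divides q, a divides b. Since b divides a, a = b. x divides a and a > 0, therefore x ≤ a. h ≤ x, so h ≤ a. a = b, so h ≤ b. By multiplying by a non-negative, h * l ≤ b * l.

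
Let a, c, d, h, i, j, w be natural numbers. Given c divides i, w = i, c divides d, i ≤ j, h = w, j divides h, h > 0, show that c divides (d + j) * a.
h = w and w = i, so h = i. Because j divides h and h > 0, j ≤ h. h = i, so j ≤ i. i ≤ j, so i = j. c divides i, so c divides j. Since c divides d, c divides d + j. Then c divides (d + j) * a.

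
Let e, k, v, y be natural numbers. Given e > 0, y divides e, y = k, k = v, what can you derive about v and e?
v ≤ e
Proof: y = k and y divides e, hence k divides e. e > 0, so k ≤ e. k = v, so v ≤ e.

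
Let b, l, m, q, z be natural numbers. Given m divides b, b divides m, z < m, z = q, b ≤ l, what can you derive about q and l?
q < l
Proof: z = q and z < m, therefore q < m. b divides m and m divides b, hence b = m. From b ≤ l, m ≤ l. Since q < m, q < l.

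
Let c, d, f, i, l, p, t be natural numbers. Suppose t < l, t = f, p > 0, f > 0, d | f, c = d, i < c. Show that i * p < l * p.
Because c = d and i < c, i < d. d | f and f > 0, therefore d ≤ f. Since i < d, i < f. Since t = f and t < l, f < l. Because i < f, i < l. p > 0, so i * p < l * p.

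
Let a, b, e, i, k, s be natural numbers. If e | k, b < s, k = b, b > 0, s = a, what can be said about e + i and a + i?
e + i < a + i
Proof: k = b and e | k, so e | b. b > 0, so e ≤ b. s = a and b < s, so b < a. Because e ≤ b, e < a. Then e + i < a + i.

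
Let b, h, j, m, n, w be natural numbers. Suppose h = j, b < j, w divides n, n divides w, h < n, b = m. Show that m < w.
Because b = m and b < j, m < j. n divides w and w divides n, therefore n = w. Since h = j and h < n, j < n. n = w, so j < w. m < j, so m < w.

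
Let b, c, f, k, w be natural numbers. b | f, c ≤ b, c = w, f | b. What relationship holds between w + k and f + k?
w + k ≤ f + k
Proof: From b | f and f | b, b = f. c = w and c ≤ b, thus w ≤ b. Since b = f, w ≤ f. Then w + k ≤ f + k.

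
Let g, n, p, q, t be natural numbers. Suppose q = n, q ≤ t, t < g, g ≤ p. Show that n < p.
Since q = n and q ≤ t, n ≤ t. Since t < g and g ≤ p, t < p. Since n ≤ t, n < p.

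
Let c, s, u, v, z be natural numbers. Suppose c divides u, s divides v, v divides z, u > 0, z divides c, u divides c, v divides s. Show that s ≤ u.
v divides s and s divides v, thus v = s. Since c divides u and u divides c, c = u. z divides c, so z divides u. v divides z, so v divides u. Since u > 0, v ≤ u. v = s, so s ≤ u.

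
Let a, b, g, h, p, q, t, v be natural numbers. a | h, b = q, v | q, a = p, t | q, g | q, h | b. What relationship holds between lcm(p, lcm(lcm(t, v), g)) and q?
lcm(p, lcm(lcm(t, v), g)) | q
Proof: Since a | h and h | b, a | b. Since b = q, a | q. Since a = p, p | q. t | q and v | q, so lcm(t, v) | q. Since g | q, lcm(lcm(t, v), g) | q. p | q, so lcm(p, lcm(lcm(t, v), g)) | q.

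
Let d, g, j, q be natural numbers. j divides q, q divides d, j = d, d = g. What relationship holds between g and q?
g = q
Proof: j = d and j divides q, thus d divides q. Since q divides d, q = d. Since d = g, q = g. Then g = q.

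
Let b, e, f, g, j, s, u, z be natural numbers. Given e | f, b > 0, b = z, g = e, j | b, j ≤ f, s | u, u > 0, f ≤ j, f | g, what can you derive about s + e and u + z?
s + e ≤ u + z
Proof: s | u and u > 0, so s ≤ u. Since g = e and f | g, f | e. From e | f, f = e. j ≤ f and f ≤ j, thus j = f. j | b and b > 0, so j ≤ b. j = f, so f ≤ b. Because b = z, f ≤ z. Since f = e, e ≤ z. s ≤ u, so s + e ≤ u + z.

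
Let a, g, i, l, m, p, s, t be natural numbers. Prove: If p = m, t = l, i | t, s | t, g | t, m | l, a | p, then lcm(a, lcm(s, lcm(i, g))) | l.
p = m and a | p, so a | m. m | l, so a | l. i | t and g | t, therefore lcm(i, g) | t. From s | t, lcm(s, lcm(i, g)) | t. Because t = l, lcm(s, lcm(i, g)) | l. Since a | l, lcm(a, lcm(s, lcm(i, g))) | l.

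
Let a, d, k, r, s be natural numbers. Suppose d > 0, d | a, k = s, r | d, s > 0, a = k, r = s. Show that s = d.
r = s and r | d, therefore s | d. Since d > 0, s ≤ d. Since a = k and k = s, a = s. Since d | a, d | s. Since s > 0, d ≤ s. s ≤ d, so s = d.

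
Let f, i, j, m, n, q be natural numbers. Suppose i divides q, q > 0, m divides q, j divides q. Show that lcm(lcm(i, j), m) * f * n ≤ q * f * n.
From i divides q and j divides q, lcm(i, j) divides q. m divides q, so lcm(lcm(i, j), m) divides q. Since q > 0, lcm(lcm(i, j), m) ≤ q. By multiplying by a non-negative, lcm(lcm(i, j), m) * f ≤ q * f. By multiplying by a non-negative, lcm(lcm(i, j), m) * f * n ≤ q * f * n.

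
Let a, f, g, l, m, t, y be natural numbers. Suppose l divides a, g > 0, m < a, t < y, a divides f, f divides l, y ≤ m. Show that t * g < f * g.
Since f divides l and l divides a, f divides a. a divides f, so a = f. Because m < a, m < f. y ≤ m, so y < f. Since t < y, t < f. Because g > 0, by multiplying by a positive, t * g < f * g.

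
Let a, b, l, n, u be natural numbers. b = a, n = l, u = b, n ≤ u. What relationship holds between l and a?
l ≤ a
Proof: u = b and b = a, therefore u = a. Since n = l and n ≤ u, l ≤ u. u = a, so l ≤ a.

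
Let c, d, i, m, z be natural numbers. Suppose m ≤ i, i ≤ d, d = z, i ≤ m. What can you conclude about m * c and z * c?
m * c ≤ z * c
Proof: i ≤ m and m ≤ i, hence i = m. Since d = z and i ≤ d, i ≤ z. From i = m, m ≤ z. By multiplying by a non-negative, m * c ≤ z * c.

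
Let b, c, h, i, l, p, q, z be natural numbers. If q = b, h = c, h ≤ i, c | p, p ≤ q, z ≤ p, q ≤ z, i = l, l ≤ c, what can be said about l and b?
l | b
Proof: h = c and h ≤ i, so c ≤ i. i = l, so c ≤ l. l ≤ c, so c = l. From q ≤ z and z ≤ p, q ≤ p. Because p ≤ q, p = q. From q = b, p = b. Since c | p, c | b. Since c = l, l | b.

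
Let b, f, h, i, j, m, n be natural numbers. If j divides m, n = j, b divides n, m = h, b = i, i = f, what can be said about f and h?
f divides h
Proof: b = i and i = f, therefore b = f. n = j and b divides n, thus b divides j. m = h and j divides m, therefore j divides h. Since b divides j, b divides h. From b = f, f divides h.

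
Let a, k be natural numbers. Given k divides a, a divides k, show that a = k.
a divides k and k divides a. By mutual divisibility, a = k.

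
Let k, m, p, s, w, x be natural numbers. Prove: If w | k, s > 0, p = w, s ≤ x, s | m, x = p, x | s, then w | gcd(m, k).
x = p and p = w, so x = w. x | s and s > 0, hence x ≤ s. s ≤ x, so s = x. Since s | m, x | m. Since x = w, w | m. Because w | k, w | gcd(m, k).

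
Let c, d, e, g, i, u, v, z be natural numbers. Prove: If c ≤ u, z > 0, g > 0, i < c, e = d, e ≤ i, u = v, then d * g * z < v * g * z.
Since e = d and e ≤ i, d ≤ i. Because i < c and c ≤ u, i < u. Since d ≤ i, d < u. From u = v, d < v. Because g > 0, d * g < v * g. From z > 0, d * g * z < v * g * z.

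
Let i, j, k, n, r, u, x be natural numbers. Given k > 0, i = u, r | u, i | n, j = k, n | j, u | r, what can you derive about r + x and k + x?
r + x ≤ k + x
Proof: Because u | r and r | u, u = r. From i | n and n | j, i | j. Since j = k, i | k. Since i = u, u | k. Since k > 0, u ≤ k. From u = r, r ≤ k. Then r + x ≤ k + x.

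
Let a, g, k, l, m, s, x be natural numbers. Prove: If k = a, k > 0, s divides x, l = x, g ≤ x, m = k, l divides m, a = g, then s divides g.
k = a and a = g, thus k = g. m = k and l divides m, so l divides k. l = x, so x divides k. k > 0, so x ≤ k. Since k = g, x ≤ g. g ≤ x, so x = g. Since s divides x, s divides g.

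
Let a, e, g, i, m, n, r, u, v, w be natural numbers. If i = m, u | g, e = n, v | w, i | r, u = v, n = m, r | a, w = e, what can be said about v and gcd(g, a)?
v | gcd(g, a)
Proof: Because u = v and u | g, v | g. w = e and e = n, hence w = n. Because v | w, v | n. From n = m, v | m. From i | r and r | a, i | a. i = m, so m | a. v | m, so v | a. From v | g, v | gcd(g, a).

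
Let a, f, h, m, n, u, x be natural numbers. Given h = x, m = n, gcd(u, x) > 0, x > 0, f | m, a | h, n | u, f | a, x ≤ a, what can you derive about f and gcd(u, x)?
f ≤ gcd(u, x)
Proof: From m = n and f | m, f | n. n | u, so f | u. h = x and a | h, therefore a | x. x > 0, so a ≤ x. x ≤ a, so a = x. Since f | a, f | x. Since f | u, f | gcd(u, x). gcd(u, x) > 0, so f ≤ gcd(u, x).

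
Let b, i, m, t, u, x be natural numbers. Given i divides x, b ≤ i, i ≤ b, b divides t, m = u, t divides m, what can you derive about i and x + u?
i divides x + u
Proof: b ≤ i and i ≤ b, thus b = i. Because b divides t, i divides t. m = u and t divides m, therefore t divides u. Since i divides t, i divides u. i divides x, so i divides x + u.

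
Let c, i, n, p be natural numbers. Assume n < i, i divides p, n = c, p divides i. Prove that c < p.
Since i divides p and p divides i, i = p. n < i, so n < p. Since n = c, c < p.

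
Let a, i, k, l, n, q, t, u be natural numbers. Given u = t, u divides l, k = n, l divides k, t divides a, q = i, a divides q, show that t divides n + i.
k = n and l divides k, thus l divides n. Since u divides l, u divides n. u = t, so t divides n. q = i and a divides q, thus a divides i. Since t divides a, t divides i. Since t divides n, t divides n + i.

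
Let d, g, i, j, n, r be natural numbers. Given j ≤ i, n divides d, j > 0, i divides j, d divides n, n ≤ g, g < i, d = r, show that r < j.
n divides d and d divides n, therefore n = d. Since d = r, n = r. From n ≤ g, r ≤ g. Since i divides j and j > 0, i ≤ j. Since j ≤ i, i = j. Because g < i, g < j. From r ≤ g, r < j.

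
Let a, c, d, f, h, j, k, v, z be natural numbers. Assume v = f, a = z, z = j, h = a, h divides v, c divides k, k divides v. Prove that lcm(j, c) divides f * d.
a = z and z = j, so a = j. h = a and h divides v, so a divides v. Since a = j, j divides v. Because c divides k and k divides v, c divides v. Since j divides v, lcm(j, c) divides v. v = f, so lcm(j, c) divides f. Then lcm(j, c) divides f * d.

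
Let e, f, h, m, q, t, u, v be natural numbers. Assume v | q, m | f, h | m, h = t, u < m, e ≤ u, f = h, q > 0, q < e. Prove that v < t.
f = h and m | f, hence m | h. Since h | m, m = h. Since h = t, m = t. v | q and q > 0, thus v ≤ q. q < e and e ≤ u, hence q < u. Since v ≤ q, v < u. u < m, so v < m. m = t, so v < t.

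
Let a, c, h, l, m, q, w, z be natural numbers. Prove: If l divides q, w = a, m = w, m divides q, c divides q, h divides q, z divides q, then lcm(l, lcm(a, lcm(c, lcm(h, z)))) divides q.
Since m = w and m divides q, w divides q. Because w = a, a divides q. h divides q and z divides q, thus lcm(h, z) divides q. Since c divides q, lcm(c, lcm(h, z)) divides q. Since a divides q, lcm(a, lcm(c, lcm(h, z))) divides q. l divides q, so lcm(l, lcm(a, lcm(c, lcm(h, z)))) divides q.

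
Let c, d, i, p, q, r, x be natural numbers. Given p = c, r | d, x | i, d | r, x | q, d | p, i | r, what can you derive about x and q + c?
x | q + c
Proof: x | i and i | r, therefore x | r. d | r and r | d, therefore d = r. d | p, so r | p. Since x | r, x | p. p = c, so x | c. Since x | q, x | q + c.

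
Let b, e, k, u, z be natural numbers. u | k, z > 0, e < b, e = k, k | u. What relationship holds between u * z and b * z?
u * z < b * z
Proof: k | u and u | k, therefore k = u. From e = k, e = u. e < b, so u < b. Since z > 0, u * z < b * z.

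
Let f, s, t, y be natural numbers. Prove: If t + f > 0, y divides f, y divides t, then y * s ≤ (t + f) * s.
From y divides t and y divides f, y divides t + f. Since t + f > 0, y ≤ t + f. By multiplying by a non-negative, y * s ≤ (t + f) * s.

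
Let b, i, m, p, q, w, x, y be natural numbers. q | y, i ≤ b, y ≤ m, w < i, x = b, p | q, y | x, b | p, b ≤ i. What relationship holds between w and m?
w < m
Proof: i ≤ b and b ≤ i, therefore i = b. Because b | p and p | q, b | q. Since q | y, b | y. x = b and y | x, thus y | b. Since b | y, b = y. i = b, so i = y. w < i, so w < y. y ≤ m, so w < m.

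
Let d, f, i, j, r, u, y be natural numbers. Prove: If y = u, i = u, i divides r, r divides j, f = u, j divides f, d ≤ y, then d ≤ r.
i = u and i divides r, therefore u divides r. f = u and j divides f, so j divides u. Since r divides j, r divides u. Since u divides r, u = r. y = u, so y = r. Since d ≤ y, d ≤ r.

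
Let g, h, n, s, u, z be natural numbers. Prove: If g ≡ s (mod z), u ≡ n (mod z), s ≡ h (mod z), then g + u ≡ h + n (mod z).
g ≡ s (mod z) and s ≡ h (mod z), so g ≡ h (mod z). From u ≡ n (mod z), g + u ≡ h + n (mod z).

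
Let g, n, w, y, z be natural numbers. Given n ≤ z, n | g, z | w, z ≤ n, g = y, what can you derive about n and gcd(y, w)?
n | gcd(y, w)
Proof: From g = y and n | g, n | y. z ≤ n and n ≤ z, so z = n. z | w, so n | w. n | y, so n | gcd(y, w).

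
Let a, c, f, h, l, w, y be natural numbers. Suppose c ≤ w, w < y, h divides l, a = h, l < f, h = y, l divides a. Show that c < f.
Because a = h and l divides a, l divides h. Since h divides l, l = h. Since h = y, l = y. Since l < f, y < f. Since w < y, w < f. c ≤ w, so c < f.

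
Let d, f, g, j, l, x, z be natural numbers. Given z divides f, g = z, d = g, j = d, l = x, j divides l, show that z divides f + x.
l = x and j divides l, so j divides x. Since j = d, d divides x. Because d = g, g divides x. g = z, so z divides x. Because z divides f, z divides f + x.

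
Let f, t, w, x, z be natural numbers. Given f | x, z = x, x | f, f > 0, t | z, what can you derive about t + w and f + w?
t + w ≤ f + w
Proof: Since x | f and f | x, x = f. z = x and t | z, so t | x. x = f, so t | f. Since f > 0, t ≤ f. Then t + w ≤ f + w.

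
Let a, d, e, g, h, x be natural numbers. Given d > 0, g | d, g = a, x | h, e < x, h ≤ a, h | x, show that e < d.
x | h and h | x, so x = h. From e < x, e < h. Since g | d and d > 0, g ≤ d. Since g = a, a ≤ d. From h ≤ a, h ≤ d. Since e < h, e < d.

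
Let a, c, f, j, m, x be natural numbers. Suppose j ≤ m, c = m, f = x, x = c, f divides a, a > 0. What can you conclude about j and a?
j ≤ a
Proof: Since f = x and x = c, f = c. Since f divides a, c divides a. a > 0, so c ≤ a. Since c = m, m ≤ a. j ≤ m, so j ≤ a.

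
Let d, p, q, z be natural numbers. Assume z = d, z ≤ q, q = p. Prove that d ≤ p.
From z = d and z ≤ q, d ≤ q. Since q = p, d ≤ p.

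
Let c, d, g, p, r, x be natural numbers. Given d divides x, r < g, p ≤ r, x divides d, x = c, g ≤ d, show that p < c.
d divides x and x divides d, thus d = x. Since x = c, d = c. r < g and g ≤ d, hence r < d. d = c, so r < c. Since p ≤ r, p < c.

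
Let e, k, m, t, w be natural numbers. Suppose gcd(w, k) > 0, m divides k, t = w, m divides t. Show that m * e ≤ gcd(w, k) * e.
t = w and m divides t, so m divides w. Since m divides k, m divides gcd(w, k). Since gcd(w, k) > 0, m ≤ gcd(w, k). By multiplying by a non-negative, m * e ≤ gcd(w, k) * e.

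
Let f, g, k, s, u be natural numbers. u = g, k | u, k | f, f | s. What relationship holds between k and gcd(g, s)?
k | gcd(g, s)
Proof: u = g and k | u, thus k | g. k | f and f | s, so k | s. Since k | g, k | gcd(g, s).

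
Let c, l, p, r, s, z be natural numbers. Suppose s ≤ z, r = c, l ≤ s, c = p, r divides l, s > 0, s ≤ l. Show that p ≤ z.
l ≤ s and s ≤ l, hence l = s. Since r divides l, r divides s. r = c, so c divides s. Since s > 0, c ≤ s. c = p, so p ≤ s. Because s ≤ z, p ≤ z.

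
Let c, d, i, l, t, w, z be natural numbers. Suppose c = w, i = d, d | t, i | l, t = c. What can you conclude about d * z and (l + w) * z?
d * z | (l + w) * z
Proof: Because i = d and i | l, d | l. Because t = c and c = w, t = w. Since d | t, d | w. Because d | l, d | l + w. Then d * z | (l + w) * z.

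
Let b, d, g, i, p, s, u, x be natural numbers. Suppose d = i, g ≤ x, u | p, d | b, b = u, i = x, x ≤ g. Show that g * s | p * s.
Because d = i and i = x, d = x. x ≤ g and g ≤ x, so x = g. Since d = x, d = g. b = u and d | b, thus d | u. u | p, so d | p. d = g, so g | p. Then g * s | p * s.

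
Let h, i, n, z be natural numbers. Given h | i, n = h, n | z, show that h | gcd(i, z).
n = h and n | z, so h | z. Since h | i, h | gcd(i, z).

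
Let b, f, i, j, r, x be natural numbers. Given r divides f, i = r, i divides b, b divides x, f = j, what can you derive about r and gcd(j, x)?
r divides gcd(j, x)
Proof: Since f = j and r divides f, r divides j. i divides b and b divides x, so i divides x. i = r, so r divides x. r divides j, so r divides gcd(j, x).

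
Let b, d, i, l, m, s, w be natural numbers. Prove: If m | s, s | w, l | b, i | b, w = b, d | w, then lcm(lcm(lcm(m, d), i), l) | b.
m | s and s | w, so m | w. Since d | w, lcm(m, d) | w. Since w = b, lcm(m, d) | b. Because i | b, lcm(lcm(m, d), i) | b. Since l | b, lcm(lcm(lcm(m, d), i), l) | b.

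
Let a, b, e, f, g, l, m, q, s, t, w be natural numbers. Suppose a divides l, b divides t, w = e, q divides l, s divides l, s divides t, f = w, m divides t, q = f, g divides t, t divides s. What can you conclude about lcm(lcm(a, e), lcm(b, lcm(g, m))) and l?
lcm(lcm(a, e), lcm(b, lcm(g, m))) divides l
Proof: Since q = f and f = w, q = w. Because w = e, q = e. Since q divides l, e divides l. a divides l, so lcm(a, e) divides l. Since t divides s and s divides t, t = s. g divides t and m divides t, therefore lcm(g, m) divides t. From b divides t, lcm(b, lcm(g, m)) divides t. Since t = s, lcm(b, lcm(g, m)) divides s. s divides l, so lcm(b, lcm(g, m)) divides l. lcm(a, e) divides l, so lcm(lcm(a, e), lcm(b, lcm(g, m))) divides l.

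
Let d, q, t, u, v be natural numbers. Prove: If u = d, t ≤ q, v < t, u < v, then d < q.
u = d and u < v, so d < v. v < t, so d < t. t ≤ q, so d < q.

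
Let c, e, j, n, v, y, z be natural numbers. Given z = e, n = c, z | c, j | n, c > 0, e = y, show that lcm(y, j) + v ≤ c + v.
z = e and e = y, hence z = y. Since z | c, y | c. n = c and j | n, hence j | c. y | c, so lcm(y, j) | c. c > 0, so lcm(y, j) ≤ c. Then lcm(y, j) + v ≤ c + v.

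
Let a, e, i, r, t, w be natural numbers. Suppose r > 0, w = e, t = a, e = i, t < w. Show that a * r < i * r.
Because w = e and e = i, w = i. t < w, so t < i. Because t = a, a < i. Because r > 0, by multiplying by a positive, a * r < i * r.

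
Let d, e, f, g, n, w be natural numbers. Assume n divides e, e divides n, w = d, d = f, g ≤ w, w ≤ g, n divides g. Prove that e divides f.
n divides e and e divides n, therefore n = e. From w = d and d = f, w = f. g ≤ w and w ≤ g, hence g = w. n divides g, so n divides w. Since w = f, n divides f. Since n = e, e divides f.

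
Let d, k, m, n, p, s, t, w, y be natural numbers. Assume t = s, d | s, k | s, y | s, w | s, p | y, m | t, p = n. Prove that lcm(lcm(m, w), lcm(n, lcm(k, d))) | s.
Because t = s and m | t, m | s. Since w | s, lcm(m, w) | s. Since p = n and p | y, n | y. Since y | s, n | s. k | s and d | s, hence lcm(k, d) | s. n | s, so lcm(n, lcm(k, d)) | s. Since lcm(m, w) | s, lcm(lcm(m, w), lcm(n, lcm(k, d))) | s.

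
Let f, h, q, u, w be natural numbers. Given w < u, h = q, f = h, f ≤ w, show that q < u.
Because f = h and h = q, f = q. f ≤ w, so q ≤ w. Since w < u, q < u.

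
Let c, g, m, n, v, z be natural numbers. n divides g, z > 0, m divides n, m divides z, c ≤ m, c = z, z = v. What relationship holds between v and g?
v divides g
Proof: m divides z and z > 0, therefore m ≤ z. Since c = z and c ≤ m, z ≤ m. Since m ≤ z, m = z. Since z = v, m = v. Since m divides n and n divides g, m divides g. Since m = v, v divides g.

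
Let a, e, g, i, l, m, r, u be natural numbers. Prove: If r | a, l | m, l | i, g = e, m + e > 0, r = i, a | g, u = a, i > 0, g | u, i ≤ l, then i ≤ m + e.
Because l | i and i > 0, l ≤ i. i ≤ l, so l = i. Since l | m, i | m. Because u = a and g | u, g | a. Since a | g, a = g. Since g = e, a = e. r | a, so r | e. Because r = i, i | e. Since i | m, i | m + e. Since m + e > 0, i ≤ m + e.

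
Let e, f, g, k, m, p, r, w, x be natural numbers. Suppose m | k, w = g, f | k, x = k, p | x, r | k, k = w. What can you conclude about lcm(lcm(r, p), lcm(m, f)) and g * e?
lcm(lcm(r, p), lcm(m, f)) | g * e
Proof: Because k = w and w = g, k = g. Because x = k and p | x, p | k. Since r | k, lcm(r, p) | k. m | k and f | k, so lcm(m, f) | k. lcm(r, p) | k, so lcm(lcm(r, p), lcm(m, f)) | k. k = g, so lcm(lcm(r, p), lcm(m, f)) | g. Then lcm(lcm(r, p), lcm(m, f)) | g * e.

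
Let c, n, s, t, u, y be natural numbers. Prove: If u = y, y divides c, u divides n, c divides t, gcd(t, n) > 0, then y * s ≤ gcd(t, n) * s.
y divides c and c divides t, thus y divides t. u = y and u divides n, hence y divides n. Since y divides t, y divides gcd(t, n). Because gcd(t, n) > 0, y ≤ gcd(t, n). By multiplying by a non-negative, y * s ≤ gcd(t, n) * s.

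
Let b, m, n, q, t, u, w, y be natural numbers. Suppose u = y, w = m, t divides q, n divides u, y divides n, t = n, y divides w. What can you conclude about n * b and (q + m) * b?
n * b divides (q + m) * b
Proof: t = n and t divides q, thus n divides q. u = y and n divides u, so n divides y. Since y divides n, y = n. y divides w, so n divides w. Since w = m, n divides m. n divides q, so n divides q + m. Then n * b divides (q + m) * b.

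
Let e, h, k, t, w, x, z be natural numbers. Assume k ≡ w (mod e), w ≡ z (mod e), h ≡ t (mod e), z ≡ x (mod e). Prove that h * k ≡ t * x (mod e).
k ≡ w (mod e) and w ≡ z (mod e), hence k ≡ z (mod e). Since z ≡ x (mod e), k ≡ x (mod e). Using h ≡ t (mod e), by multiplying congruences, h * k ≡ t * x (mod e).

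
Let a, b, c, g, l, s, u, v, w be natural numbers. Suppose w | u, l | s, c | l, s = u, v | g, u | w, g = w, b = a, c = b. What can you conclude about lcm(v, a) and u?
lcm(v, a) | u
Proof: w | u and u | w, so w = u. g = w, so g = u. Since v | g, v | u. Because c = b and c | l, b | l. Since s = u and l | s, l | u. b | l, so b | u. From b = a, a | u. Since v | u, lcm(v, a) | u.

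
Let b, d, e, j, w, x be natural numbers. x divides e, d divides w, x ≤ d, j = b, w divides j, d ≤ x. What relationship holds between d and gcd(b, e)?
d divides gcd(b, e)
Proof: j = b and w divides j, so w divides b. d divides w, so d divides b. Since x ≤ d and d ≤ x, x = d. x divides e, so d divides e. d divides b, so d divides gcd(b, e).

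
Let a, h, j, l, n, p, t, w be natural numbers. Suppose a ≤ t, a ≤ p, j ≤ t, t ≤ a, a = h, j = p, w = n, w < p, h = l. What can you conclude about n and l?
n < l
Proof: t ≤ a and a ≤ t, thus t = a. j = p and j ≤ t, hence p ≤ t. Since t = a, p ≤ a. a ≤ p, so p = a. Since a = h, p = h. Since h = l, p = l. From w = n and w < p, n < p. From p = l, n < l.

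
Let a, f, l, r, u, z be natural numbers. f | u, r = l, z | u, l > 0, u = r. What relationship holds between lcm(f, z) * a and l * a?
lcm(f, z) * a ≤ l * a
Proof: u = r and r = l, so u = l. f | u and z | u, so lcm(f, z) | u. u = l, so lcm(f, z) | l. From l > 0, lcm(f, z) ≤ l. Then lcm(f, z) * a ≤ l * a.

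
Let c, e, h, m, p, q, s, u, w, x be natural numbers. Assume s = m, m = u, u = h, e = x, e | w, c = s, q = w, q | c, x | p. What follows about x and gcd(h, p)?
x | gcd(h, p)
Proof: s = m and m = u, so s = u. u = h, so s = h. e = x and e | w, therefore x | w. q = w and q | c, therefore w | c. Since c = s, w | s. Since x | w, x | s. Since s = h, x | h. Since x | p, x | gcd(h, p).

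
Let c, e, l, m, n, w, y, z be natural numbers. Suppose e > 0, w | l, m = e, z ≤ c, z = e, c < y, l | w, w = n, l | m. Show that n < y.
Since l | w and w | l, l = w. w = n, so l = n. From m = e and l | m, l | e. Since l = n, n | e. e > 0, so n ≤ e. z = e and z ≤ c, so e ≤ c. Since n ≤ e, n ≤ c. From c < y, n < y.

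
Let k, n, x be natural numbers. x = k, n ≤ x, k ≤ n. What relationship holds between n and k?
n = k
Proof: x = k and n ≤ x, thus n ≤ k. Because k ≤ n, n = k.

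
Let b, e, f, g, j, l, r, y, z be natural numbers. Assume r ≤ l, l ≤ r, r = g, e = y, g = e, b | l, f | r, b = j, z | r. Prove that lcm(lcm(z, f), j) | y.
From r = g and g = e, r = e. e = y, so r = y. z | r and f | r, so lcm(z, f) | r. From l ≤ r and r ≤ l, l = r. Because b = j and b | l, j | l. Since l = r, j | r. Since lcm(z, f) | r, lcm(lcm(z, f), j) | r. Since r = y, lcm(lcm(z, f), j) | y.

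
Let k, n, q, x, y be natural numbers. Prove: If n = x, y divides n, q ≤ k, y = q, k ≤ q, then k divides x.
Since q ≤ k and k ≤ q, q = k. y = q, so y = k. Since n = x and y divides n, y divides x. y = k, so k divides x.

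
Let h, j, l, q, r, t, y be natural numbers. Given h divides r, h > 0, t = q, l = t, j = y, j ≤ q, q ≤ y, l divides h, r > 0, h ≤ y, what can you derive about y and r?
y ≤ r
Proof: j = y and j ≤ q, so y ≤ q. q ≤ y, so q = y. Because l = t and t = q, l = q. l divides h, so q divides h. h > 0, so q ≤ h. q = y, so y ≤ h. Since h ≤ y, h = y. h divides r, so y divides r. Since r > 0, y ≤ r.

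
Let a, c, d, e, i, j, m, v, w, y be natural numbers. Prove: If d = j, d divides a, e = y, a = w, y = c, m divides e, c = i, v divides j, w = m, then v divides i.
a = w and w = m, therefore a = m. Since d divides a, d divides m. d = j, so j divides m. Since v divides j, v divides m. y = c and c = i, thus y = i. e = y and m divides e, thus m divides y. Because y = i, m divides i. v divides m, so v divides i.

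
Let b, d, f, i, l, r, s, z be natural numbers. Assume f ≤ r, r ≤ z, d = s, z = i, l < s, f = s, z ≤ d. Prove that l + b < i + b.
f ≤ r and r ≤ z, therefore f ≤ z. f = s, so s ≤ z. d = s and z ≤ d, hence z ≤ s. s ≤ z, so s = z. z = i, so s = i. l < s, so l < i. Then l + b < i + b.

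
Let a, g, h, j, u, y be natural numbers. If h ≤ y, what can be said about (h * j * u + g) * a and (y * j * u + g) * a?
(h * j * u + g) * a ≤ (y * j * u + g) * a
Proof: Because h ≤ y, h * j ≤ y * j. Then h * j * u ≤ y * j * u. Then h * j * u + g ≤ y * j * u + g. Then (h * j * u + g) * a ≤ (y * j * u + g) * a.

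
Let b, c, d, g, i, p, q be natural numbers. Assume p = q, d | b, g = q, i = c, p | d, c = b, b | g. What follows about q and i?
q = i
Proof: i = c and c = b, thus i = b. g = q and b | g, hence b | q. Because p | d and d | b, p | b. p = q, so q | b. Since b | q, b = q. i = b, so i = q. Then q = i.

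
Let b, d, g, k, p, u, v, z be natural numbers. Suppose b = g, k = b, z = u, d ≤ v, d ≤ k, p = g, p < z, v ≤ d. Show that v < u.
k = b and b = g, so k = g. Since d ≤ v and v ≤ d, d = v. Since d ≤ k, v ≤ k. Since k = g, v ≤ g. p = g and p < z, thus g < z. Since z = u, g < u. Since v ≤ g, v < u.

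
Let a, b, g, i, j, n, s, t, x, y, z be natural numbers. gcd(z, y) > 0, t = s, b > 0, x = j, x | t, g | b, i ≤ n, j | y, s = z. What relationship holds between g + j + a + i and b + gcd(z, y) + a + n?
g + j + a + i ≤ b + gcd(z, y) + a + n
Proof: g | b and b > 0, so g ≤ b. t = s and s = z, thus t = z. From x = j and x | t, j | t. t = z, so j | z. Since j | y, j | gcd(z, y). Since gcd(z, y) > 0, j ≤ gcd(z, y). g ≤ b, so g + j ≤ b + gcd(z, y). Then g + j + a ≤ b + gcd(z, y) + a. i ≤ n, so g + j + a + i ≤ b + gcd(z, y) + a + n.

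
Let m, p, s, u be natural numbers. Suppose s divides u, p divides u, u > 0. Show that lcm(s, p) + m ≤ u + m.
s divides u and p divides u, thus lcm(s, p) divides u. From u > 0, lcm(s, p) ≤ u. Then lcm(s, p) + m ≤ u + m.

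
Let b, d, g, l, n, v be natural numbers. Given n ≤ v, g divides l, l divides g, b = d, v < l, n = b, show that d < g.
l divides g and g divides l, so l = g. n = b and b = d, therefore n = d. Since n ≤ v and v < l, n < l. n = d, so d < l. l = g, so d < g.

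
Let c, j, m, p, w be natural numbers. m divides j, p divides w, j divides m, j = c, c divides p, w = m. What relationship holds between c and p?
c = p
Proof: From m divides j and j divides m, m = j. w = m and p divides w, so p divides m. m = j, so p divides j. j = c, so p divides c. Since c divides p, c = p.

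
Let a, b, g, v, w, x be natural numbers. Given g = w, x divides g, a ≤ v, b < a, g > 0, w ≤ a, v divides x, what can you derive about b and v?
b < v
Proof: Since v divides x and x divides g, v divides g. Since g > 0, v ≤ g. Because g = w, v ≤ w. w ≤ a, so v ≤ a. Because a ≤ v, a = v. From b < a, b < v.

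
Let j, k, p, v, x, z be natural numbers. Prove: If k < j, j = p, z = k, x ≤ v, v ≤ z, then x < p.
z = k and v ≤ z, hence v ≤ k. Since x ≤ v, x ≤ k. j = p and k < j, so k < p. Since x ≤ k, x < p.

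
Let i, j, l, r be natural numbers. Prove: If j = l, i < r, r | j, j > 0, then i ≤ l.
r | j and j > 0, so r ≤ j. i < r, so i < j. Since j = l, i < l. Then i ≤ l.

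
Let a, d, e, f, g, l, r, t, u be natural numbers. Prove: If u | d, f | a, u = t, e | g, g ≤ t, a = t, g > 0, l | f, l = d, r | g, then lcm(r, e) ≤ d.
u = t and u | d, thus t | d. l = d and l | f, hence d | f. a = t and f | a, hence f | t. Since d | f, d | t. From t | d, t = d. Since r | g and e | g, lcm(r, e) | g. g > 0, so lcm(r, e) ≤ g. g ≤ t, so lcm(r, e) ≤ t. t = d, so lcm(r, e) ≤ d.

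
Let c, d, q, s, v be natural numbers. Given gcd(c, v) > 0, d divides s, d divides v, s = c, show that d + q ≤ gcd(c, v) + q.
s = c and d divides s, hence d divides c. d divides v, so d divides gcd(c, v). Since gcd(c, v) > 0, d ≤ gcd(c, v). Then d + q ≤ gcd(c, v) + q.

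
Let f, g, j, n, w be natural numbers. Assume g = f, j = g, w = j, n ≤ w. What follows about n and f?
n ≤ f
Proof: j = g and g = f, hence j = f. w = j and n ≤ w, therefore n ≤ j. Since j = f, n ≤ f.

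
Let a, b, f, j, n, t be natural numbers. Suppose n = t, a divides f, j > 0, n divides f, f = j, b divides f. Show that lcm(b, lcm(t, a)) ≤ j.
n = t and n divides f, therefore t divides f. Since a divides f, lcm(t, a) divides f. b divides f, so lcm(b, lcm(t, a)) divides f. Because f = j, lcm(b, lcm(t, a)) divides j. j > 0, so lcm(b, lcm(t, a)) ≤ j.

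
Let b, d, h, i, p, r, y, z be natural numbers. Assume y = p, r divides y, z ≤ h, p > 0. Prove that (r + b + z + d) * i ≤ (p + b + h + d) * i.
Since y = p and r divides y, r divides p. Since p > 0, r ≤ p. Then r + b ≤ p + b. z ≤ h, therefore z + d ≤ h + d. r + b ≤ p + b, so r + b + z + d ≤ p + b + h + d. By multiplying by a non-negative, (r + b + z + d) * i ≤ (p + b + h + d) * i.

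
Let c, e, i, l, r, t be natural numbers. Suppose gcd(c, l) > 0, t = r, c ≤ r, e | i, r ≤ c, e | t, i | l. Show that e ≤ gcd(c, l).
r ≤ c and c ≤ r, hence r = c. Since t = r, t = c. Since e | t, e | c. e | i and i | l, hence e | l. e | c, so e | gcd(c, l). Since gcd(c, l) > 0, e ≤ gcd(c, l).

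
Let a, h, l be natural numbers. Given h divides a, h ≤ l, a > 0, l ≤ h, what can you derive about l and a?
l ≤ a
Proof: h ≤ l and l ≤ h, thus h = l. Since h divides a, l divides a. Because a > 0, l ≤ a.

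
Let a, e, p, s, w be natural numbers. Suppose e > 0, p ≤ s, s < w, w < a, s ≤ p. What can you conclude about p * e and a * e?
p * e < a * e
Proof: Since s ≤ p and p ≤ s, s = p. s < w and w < a, therefore s < a. Since s = p, p < a. Since e > 0, p * e < a * e.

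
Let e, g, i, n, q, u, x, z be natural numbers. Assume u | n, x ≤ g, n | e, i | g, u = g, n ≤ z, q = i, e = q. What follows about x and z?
x ≤ z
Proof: e = q and q = i, so e = i. n | e, so n | i. Because i | g, n | g. u = g and u | n, hence g | n. Since n | g, n = g. Since n ≤ z, g ≤ z. x ≤ g, so x ≤ z.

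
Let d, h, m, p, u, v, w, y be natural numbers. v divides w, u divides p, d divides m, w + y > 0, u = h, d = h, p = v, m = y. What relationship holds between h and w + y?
h ≤ w + y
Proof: p = v and u divides p, hence u divides v. v divides w, so u divides w. Since u = h, h divides w. d = h and d divides m, thus h divides m. m = y, so h divides y. Since h divides w, h divides w + y. w + y > 0, so h ≤ w + y.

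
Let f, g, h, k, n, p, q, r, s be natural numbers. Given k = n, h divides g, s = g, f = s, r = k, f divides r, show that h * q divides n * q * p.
r = k and f divides r, hence f divides k. Since f = s, s divides k. Since s = g, g divides k. Because h divides g, h divides k. Since k = n, h divides n. Then h * q divides n * q. Then h * q divides n * q * p.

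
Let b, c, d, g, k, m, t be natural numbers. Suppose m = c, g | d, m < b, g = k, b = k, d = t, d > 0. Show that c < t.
b = k and m < b, thus m < k. g = k and g | d, thus k | d. d > 0, so k ≤ d. m < k, so m < d. Since d = t, m < t. From m = c, c < t.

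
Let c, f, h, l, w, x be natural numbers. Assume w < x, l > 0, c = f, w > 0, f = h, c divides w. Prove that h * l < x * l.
c = f and f = h, so c = h. From c divides w and w > 0, c ≤ w. Since c = h, h ≤ w. w < x, so h < x. Because l > 0, by multiplying by a positive, h * l < x * l.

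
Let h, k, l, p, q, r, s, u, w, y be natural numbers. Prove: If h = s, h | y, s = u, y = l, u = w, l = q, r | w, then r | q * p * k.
h = s and s = u, hence h = u. h | y, so u | y. y = l, so u | l. From u = w, w | l. r | w, so r | l. l = q, so r | q. Then r | q * p. Then r | q * p * k.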